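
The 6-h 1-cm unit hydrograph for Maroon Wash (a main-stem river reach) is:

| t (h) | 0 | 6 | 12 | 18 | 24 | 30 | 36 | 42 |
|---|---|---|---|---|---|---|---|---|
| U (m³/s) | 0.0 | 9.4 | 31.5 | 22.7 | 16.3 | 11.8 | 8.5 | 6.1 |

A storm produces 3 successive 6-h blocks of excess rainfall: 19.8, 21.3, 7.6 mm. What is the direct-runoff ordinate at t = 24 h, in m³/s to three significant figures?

By discrete convolution, Q_j = Σ (P_i / 10 mm) · U_{j−i}.
At t = 24 h (j=4): Q = (19.8/10)·16.3 + (21.3/10)·22.7 + (7.6/10)·31.5 = 105 m³/s.

Q ≈ 105 m³/s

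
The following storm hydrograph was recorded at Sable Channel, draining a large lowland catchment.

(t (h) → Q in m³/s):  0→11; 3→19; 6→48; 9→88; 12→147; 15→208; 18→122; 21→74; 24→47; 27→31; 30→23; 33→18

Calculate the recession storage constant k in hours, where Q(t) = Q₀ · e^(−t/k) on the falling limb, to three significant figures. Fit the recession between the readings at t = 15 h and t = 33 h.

On the falling limb, Q drops from 208 to 18 m³/s between t = 15 h and t = 33 h (Δt = 18 h).
k = −Δt / ln(Q₂/Q₁) = −18 / ln(18/208) = 7.36 h.

k ≈ 7.36 h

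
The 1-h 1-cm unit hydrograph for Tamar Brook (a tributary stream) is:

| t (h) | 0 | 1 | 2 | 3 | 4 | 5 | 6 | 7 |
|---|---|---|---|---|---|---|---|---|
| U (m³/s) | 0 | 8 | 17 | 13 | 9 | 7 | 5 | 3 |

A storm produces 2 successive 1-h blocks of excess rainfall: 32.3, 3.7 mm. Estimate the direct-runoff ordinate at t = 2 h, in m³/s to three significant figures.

Q ≈ 57.9 m³/s

By discrete convolution, Q_j = Σ (P_i / 10 mm) · U_{j−i}.
At t = 2 h (j=2): Q = (32.3/10)·17 + (3.7/10)·8 = 57.9 m³/s.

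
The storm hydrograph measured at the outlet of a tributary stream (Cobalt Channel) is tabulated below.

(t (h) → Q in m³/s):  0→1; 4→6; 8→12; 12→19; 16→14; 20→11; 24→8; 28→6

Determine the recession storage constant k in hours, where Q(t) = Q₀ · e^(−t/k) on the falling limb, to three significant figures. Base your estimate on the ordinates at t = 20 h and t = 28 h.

On the falling limb, Q drops from 11 to 6 m³/s between t = 20 h and t = 28 h (Δt = 8 h).
k = −Δt / ln(Q₂/Q₁) = −8 / ln(6/11) = 13.2 h.

k ≈ 13.2 h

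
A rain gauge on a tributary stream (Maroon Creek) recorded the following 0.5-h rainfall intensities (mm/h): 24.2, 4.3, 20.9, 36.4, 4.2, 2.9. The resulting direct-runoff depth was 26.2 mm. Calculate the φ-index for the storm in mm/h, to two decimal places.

Only the 3 blocks with intensity above φ contribute runoff: 24.2, 20.9, 36.4 mm/h.
Σ(I−φ)·Δt = d  ⇒  (24.2+20.9+36.4 − 3φ)·0.5 = 26.2
φ = (81.50 − 26.2/0.5) / 3 = 9.70 mm/h.

φ ≈ 9.70 mm/h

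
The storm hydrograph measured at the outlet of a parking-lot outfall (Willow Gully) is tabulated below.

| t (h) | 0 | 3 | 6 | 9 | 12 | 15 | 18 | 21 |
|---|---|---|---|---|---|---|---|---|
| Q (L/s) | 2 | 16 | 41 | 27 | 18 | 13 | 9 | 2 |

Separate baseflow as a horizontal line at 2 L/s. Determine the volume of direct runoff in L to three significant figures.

Direct-runoff ordinates (Q − Q_b): 0.0, 14.0, 39.0, 25.0, 16.0, 11.0, 7.0, 0.0 L/s.
ΣQ_DR = 112.0 L/s.
With Δt = 3 h = 10800 s, V = ΣQ_DR · Δt = 112.0 × 10800 = 1.21 × 10^6 L.

V ≈ 1.21 × 10^6 L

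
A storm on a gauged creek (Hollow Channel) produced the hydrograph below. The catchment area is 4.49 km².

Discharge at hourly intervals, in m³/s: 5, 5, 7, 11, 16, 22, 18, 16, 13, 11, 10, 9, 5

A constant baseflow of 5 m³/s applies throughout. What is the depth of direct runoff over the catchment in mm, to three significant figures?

Direct runoff: 0.0, 0.0, 2.0, 6.0, 11.0, 17.0, 13.0, 11.0, 8.0, 6.0, 5.0, 4.0, 0.0 m³/s; ΣQ_DR = 83.00 m³/s.
V = ΣQ_DR · Δt = 83.00 × 3600 s = 2.988 × 10^5 m³.
Over A = 4.49 km², depth = V / A = 66.5 mm.

d ≈ 66.5 mm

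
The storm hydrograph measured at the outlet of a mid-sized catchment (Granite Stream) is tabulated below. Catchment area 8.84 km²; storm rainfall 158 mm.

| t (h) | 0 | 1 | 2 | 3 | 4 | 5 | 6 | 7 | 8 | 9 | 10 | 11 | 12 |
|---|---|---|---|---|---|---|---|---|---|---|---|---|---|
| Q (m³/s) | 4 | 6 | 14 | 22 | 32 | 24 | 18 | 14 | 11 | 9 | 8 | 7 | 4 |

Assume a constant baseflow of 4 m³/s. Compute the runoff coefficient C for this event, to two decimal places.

C ≈ 0.31

ΣQ_DR = 121.0 m³/s; V = ΣQ_DR·Δt = 4.356 × 10^5 m³.
Runoff depth d = V / A = 49.28 mm.
C = d / P = 49.28 / 158 = 0.31.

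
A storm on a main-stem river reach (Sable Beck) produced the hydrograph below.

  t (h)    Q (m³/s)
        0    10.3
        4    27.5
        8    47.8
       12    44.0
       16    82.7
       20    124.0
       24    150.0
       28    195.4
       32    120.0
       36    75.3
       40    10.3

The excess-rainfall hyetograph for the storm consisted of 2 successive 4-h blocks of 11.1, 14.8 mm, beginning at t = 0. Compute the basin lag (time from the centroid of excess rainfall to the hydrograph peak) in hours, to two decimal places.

Centroid of excess rainfall: t_c = Σ P_i·t̄_i / ΣP_i = 4.2857 h (block centres at 2, 6 h).
Hydrograph peak occurs at t = 28 h, so basin lag t_L = 28 − 4.2857 = 23.71 h.

t_L ≈ 23.71 h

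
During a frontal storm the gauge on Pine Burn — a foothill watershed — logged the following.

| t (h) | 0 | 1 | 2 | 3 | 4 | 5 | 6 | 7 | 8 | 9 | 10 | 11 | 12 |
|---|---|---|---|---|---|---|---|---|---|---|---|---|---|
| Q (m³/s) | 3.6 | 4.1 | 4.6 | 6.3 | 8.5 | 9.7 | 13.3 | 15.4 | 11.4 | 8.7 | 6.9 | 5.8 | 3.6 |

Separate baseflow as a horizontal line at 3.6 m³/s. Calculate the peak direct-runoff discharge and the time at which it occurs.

Q_p = 11.8 m³/s at t = 7 h

Subtracting baseflow gives direct-runoff ordinates: 0.0, 0.5, 1.0, 2.7, 4.9, 6.1, 9.7, 11.8, 7.8, 5.1, 3.3, 2.2, 0.0 m³/s.
The maximum is 11.8 m³/s, occurring at the reading for t = 7 h.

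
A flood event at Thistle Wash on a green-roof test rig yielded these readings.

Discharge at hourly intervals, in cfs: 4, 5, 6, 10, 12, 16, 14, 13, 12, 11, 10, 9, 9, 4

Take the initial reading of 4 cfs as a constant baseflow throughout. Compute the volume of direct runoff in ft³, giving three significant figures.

V ≈ 2.84 × 10^5 ft³

Direct-runoff ordinates (Q − Q_b): 0.0, 1.0, 2.0, 6.0, 8.0, 12.0, 10.0, 9.0, 8.0, 7.0, 6.0, 5.0, 5.0, 0.0 cfs.
ΣQ_DR = 79.00 cfs.
With Δt = 1 h = 3600 s, V = ΣQ_DR · Δt = 79.00 × 3600 = 2.84 × 10^5 ft³.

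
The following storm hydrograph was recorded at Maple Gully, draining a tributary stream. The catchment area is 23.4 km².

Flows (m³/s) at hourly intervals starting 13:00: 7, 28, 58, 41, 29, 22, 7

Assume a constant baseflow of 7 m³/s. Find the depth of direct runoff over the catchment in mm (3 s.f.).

d ≈ 22.0 mm

Direct runoff: 0.0, 21.0, 51.0, 34.0, 22.0, 15.0, 0.0 m³/s; ΣQ_DR = 143.0 m³/s.
V = ΣQ_DR · Δt = 143.0 × 3600 s = 5.148 × 10^5 m³.
Over A = 23.4 km², depth = V / A = 22.0 mm.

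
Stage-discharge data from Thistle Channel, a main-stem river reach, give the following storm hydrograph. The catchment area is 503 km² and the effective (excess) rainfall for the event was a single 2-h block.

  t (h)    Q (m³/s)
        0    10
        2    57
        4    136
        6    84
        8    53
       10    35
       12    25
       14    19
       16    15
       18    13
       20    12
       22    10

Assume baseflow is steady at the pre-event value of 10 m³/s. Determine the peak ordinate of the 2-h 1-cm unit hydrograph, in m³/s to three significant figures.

Direct runoff: 0.0, 47.0, 126.0, 74.0, 43.0, 25.0, 15.0, 9.0, 5.0, 3.0, 2.0, 0.0 m³/s; ΣQ_DR = 349.0 m³/s, peak = 126.0 m³/s.
Runoff depth d = ΣQ_DR·Δt / A = 349.0 × 7200 / (503 km²) = 4.996 mm.
The 1-cm UH is the DRH scaled by (10 mm)/d, so U_p = 126.0 × 10/4.996 = 252 m³/s.

U_p ≈ 252 m³/s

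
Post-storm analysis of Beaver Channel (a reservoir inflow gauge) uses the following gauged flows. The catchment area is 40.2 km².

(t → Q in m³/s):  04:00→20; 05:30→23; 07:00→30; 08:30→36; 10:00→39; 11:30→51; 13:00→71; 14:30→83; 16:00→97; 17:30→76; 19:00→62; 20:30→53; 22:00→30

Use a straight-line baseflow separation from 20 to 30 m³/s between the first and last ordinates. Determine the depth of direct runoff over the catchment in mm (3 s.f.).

Direct runoff: 0.00, 2.17, 8.33, 13.50, 15.67, 26.83, 46.00, 57.17, 70.33, 48.50, 33.67, 23.83, 0.00 m³/s; ΣQ_DR = 346.0 m³/s.
V = ΣQ_DR · Δt = 346.0 × 5400 s = 1.868 × 10^6 m³.
Over A = 40.2 km², depth = V / A = 46.5 mm.

d ≈ 46.5 mm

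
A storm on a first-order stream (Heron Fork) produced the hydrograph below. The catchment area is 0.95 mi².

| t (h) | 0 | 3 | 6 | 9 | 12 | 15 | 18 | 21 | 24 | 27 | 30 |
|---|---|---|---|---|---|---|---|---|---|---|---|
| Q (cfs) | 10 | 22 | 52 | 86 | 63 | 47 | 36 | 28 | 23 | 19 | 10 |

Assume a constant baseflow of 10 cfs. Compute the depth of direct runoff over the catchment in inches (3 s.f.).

d ≈ 1.40 in

Direct runoff: 0.0, 12.0, 42.0, 76.0, 53.0, 37.0, 26.0, 18.0, 13.0, 9.0, 0.0 cfs; ΣQ_DR = 286.0 cfs.
V = ΣQ_DR · Δt = 286.0 × 10800 s = 3.089 × 10^6 ft³.
Over A = 0.95 mi², depth = V / A = 1.40 in.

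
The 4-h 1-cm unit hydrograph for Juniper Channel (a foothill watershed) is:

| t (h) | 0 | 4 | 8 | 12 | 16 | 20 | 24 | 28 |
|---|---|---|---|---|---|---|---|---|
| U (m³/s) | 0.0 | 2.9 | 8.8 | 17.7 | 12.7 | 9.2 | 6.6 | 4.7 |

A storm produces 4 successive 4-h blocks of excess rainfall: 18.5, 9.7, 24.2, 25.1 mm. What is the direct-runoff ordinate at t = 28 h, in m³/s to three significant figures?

Q ≈ 69.2 m³/s

By discrete convolution, Q_j = Σ (P_i / 10 mm) · U_{j−i}.
At t = 28 h (j=7): Q = (18.5/10)·4.7 + (9.7/10)·6.6 + (24.2/10)·9.2 + (25.1/10)·12.7 = 69.2 m³/s.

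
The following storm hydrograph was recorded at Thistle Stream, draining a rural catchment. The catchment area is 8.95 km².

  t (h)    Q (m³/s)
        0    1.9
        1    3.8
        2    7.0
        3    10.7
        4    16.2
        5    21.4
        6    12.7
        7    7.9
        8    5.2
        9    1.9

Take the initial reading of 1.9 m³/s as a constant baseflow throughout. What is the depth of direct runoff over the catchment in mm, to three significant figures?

d ≈ 28.0 mm

Direct runoff: 0.0, 1.9, 5.1, 8.8, 14.3, 19.5, 10.8, 6.0, 3.3, 0.0 m³/s; ΣQ_DR = 69.70 m³/s.
V = ΣQ_DR · Δt = 69.70 × 3600 s = 2.509 × 10^5 m³.
Over A = 8.95 km², depth = V / A = 28.0 mm.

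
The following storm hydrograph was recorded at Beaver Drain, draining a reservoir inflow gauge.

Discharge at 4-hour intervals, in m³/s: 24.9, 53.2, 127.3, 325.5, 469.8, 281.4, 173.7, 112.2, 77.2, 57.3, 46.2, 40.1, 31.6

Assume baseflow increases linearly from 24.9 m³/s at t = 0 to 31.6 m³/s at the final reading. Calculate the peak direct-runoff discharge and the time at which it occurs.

Q_p = 442.67 m³/s at t = 16 h

Subtracting baseflow gives direct-runoff ordinates: 0.00, 27.74, 101.28, 298.93, 442.67, 253.71, 145.45, 83.39, 47.83, 27.38, 15.72, 9.06, 0.00 m³/s.
The maximum is 442.67 m³/s, occurring at the reading for t = 16 h.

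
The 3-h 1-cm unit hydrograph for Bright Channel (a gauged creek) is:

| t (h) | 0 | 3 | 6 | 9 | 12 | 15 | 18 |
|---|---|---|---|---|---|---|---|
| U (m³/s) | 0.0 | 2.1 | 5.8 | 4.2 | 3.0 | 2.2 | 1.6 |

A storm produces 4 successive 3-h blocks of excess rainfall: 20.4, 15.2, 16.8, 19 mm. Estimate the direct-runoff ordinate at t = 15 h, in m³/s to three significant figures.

By discrete convolution, Q_j = Σ (P_i / 10 mm) · U_{j−i}.
At t = 15 h (j=5): Q = (20.4/10)·2.2 + (15.2/10)·3.0 + (16.8/10)·4.2 + (19/10)·5.8 = 27.1 m³/s.

Q ≈ 27.1 m³/s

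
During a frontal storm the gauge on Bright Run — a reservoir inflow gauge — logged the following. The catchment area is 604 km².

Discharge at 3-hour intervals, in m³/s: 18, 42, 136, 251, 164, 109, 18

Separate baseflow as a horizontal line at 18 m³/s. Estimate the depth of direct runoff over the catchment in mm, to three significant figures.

d ≈ 10.9 mm

Direct runoff: 0.0, 24.0, 118.0, 233.0, 146.0, 91.0, 0.0 m³/s; ΣQ_DR = 612.0 m³/s.
V = ΣQ_DR · Δt = 612.0 × 10800 s = 6.610 × 10^6 m³.
Over A = 604 km², depth = V / A = 10.9 mm.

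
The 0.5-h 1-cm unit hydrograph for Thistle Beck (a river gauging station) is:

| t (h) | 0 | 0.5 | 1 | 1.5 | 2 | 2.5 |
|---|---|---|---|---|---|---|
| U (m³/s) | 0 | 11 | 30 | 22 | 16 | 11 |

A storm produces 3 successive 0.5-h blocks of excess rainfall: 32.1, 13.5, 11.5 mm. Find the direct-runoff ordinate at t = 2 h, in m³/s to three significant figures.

Q ≈ 116 m³/s

By discrete convolution, Q_j = Σ (P_i / 10 mm) · U_{j−i}.
At t = 2 h (j=4): Q = (32.1/10)·16 + (13.5/10)·22 + (11.5/10)·30 = 116 m³/s.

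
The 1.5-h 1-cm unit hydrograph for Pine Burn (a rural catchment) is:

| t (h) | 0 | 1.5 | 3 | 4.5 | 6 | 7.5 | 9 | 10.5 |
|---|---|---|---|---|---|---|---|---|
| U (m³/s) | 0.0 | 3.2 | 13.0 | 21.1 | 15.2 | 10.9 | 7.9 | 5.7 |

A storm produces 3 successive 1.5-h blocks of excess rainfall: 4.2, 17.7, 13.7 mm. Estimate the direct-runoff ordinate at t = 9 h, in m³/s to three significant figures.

Q ≈ 43.4 m³/s

By discrete convolution, Q_j = Σ (P_i / 10 mm) · U_{j−i}.
At t = 9 h (j=6): Q = (4.2/10)·7.9 + (17.7/10)·10.9 + (13.7/10)·15.2 = 43.4 m³/s.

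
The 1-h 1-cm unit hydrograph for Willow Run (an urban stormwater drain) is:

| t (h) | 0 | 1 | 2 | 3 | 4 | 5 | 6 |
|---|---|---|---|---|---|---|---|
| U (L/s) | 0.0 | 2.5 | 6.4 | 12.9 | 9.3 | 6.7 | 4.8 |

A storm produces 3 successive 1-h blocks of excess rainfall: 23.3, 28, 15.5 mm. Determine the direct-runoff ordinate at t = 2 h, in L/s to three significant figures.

By discrete convolution, Q_j = Σ (P_i / 10 mm) · U_{j−i}.
At t = 2 h (j=2): Q = (23.3/10)·6.4 + (28/10)·2.5 + (15.5/10)·0.0 = 21.9 L/s.

Q ≈ 21.9 L/s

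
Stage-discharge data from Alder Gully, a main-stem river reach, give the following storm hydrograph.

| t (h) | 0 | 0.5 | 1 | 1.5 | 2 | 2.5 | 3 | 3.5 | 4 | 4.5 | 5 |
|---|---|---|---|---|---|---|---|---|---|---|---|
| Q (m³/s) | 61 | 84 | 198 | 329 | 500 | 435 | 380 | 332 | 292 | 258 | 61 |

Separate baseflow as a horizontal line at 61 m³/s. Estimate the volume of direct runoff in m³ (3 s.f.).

V ≈ 4.07 × 10^6 m³

Direct-runoff ordinates (Q − Q_b): 0.0, 23.0, 137.0, 268.0, 439.0, 374.0, 319.0, 271.0, 231.0, 197.0, 0.0 m³/s.
ΣQ_DR = 2259 m³/s.
With Δt = 0.5 h = 1800 s, V = ΣQ_DR · Δt = 2259 × 1800 = 4.07 × 10^6 m³.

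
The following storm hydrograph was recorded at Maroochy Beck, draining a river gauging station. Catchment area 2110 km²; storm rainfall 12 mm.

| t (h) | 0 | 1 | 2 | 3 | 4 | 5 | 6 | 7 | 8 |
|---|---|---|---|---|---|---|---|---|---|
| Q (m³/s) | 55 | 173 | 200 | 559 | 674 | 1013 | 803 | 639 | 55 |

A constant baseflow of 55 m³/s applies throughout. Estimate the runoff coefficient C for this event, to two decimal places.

ΣQ_DR = 3676 m³/s; V = ΣQ_DR·Δt = 1.323 × 10^7 m³.
Runoff depth d = V / A = 6.272 mm.
C = d / P = 6.272 / 12 = 0.52.

C ≈ 0.52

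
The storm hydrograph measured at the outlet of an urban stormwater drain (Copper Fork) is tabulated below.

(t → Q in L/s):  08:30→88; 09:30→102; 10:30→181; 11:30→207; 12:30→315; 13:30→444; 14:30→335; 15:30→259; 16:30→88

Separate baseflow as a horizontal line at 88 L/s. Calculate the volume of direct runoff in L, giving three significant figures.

V ≈ 4.42 × 10^6 L

Direct-runoff ordinates (Q − Q_b): 0.0, 14.0, 93.0, 119.0, 227.0, 356.0, 247.0, 171.0, 0.0 L/s.
ΣQ_DR = 1227 L/s.
With Δt = 1 h = 3600 s, V = ΣQ_DR · Δt = 1227 × 3600 = 4.42 × 10^6 L.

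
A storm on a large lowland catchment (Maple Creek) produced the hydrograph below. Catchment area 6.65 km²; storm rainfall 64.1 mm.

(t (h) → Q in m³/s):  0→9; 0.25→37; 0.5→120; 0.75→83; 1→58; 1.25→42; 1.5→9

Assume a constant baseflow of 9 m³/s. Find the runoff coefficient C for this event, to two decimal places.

ΣQ_DR = 295.0 m³/s; V = ΣQ_DR·Δt = 2.655 × 10^5 m³.
Runoff depth d = V / A = 39.92 mm.
C = d / P = 39.92 / 64.1 = 0.62.

C ≈ 0.62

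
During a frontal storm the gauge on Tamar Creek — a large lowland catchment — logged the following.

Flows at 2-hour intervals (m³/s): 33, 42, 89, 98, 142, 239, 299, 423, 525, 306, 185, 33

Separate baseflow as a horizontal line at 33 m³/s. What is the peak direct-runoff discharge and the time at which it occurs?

Q_p = 492.0 m³/s at t = 16 h

Subtracting baseflow gives direct-runoff ordinates: 0.0, 9.0, 56.0, 65.0, 109.0, 206.0, 266.0, 390.0, 492.0, 273.0, 152.0, 0.0 m³/s.
The maximum is 492.0 m³/s, occurring at the reading for t = 16 h.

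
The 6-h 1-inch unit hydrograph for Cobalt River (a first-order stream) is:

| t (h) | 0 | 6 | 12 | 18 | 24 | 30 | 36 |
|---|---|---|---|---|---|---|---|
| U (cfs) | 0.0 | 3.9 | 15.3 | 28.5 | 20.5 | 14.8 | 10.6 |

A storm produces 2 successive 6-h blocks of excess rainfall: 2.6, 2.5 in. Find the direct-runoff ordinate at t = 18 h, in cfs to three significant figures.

By discrete convolution, Q_j = Σ (P_i / 1 in) · U_{j−i}.
At t = 18 h (j=3): Q = (2.6/1)·28.5 + (2.5/1)·15.3 = 112 cfs.

Q ≈ 112 cfs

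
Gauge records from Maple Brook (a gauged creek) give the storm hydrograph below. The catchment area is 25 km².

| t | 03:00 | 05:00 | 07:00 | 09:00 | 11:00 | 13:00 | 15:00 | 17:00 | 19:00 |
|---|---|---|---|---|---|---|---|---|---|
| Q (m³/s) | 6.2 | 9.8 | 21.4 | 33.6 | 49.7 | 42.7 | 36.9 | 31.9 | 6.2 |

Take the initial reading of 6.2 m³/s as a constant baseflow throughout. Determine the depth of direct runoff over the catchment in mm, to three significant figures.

Direct runoff: 0.0, 3.6, 15.2, 27.4, 43.5, 36.5, 30.7, 25.7, 0.0 m³/s; ΣQ_DR = 182.6 m³/s.
V = ΣQ_DR · Δt = 182.6 × 7200 s = 1.315 × 10^6 m³.
Over A = 25 km², depth = V / A = 52.6 mm.

d ≈ 52.6 mm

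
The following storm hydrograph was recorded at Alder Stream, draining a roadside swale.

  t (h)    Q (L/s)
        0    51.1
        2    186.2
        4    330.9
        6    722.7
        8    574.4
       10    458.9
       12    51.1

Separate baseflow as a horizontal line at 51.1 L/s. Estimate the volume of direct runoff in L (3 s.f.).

Direct-runoff ordinates (Q − Q_b): 0.0, 135.1, 279.8, 671.6, 523.3, 407.8, 0.0 L/s.
ΣQ_DR = 2018 L/s.
With Δt = 2 h = 7200 s, V = ΣQ_DR · Δt = 2018 × 7200 = 1.45 × 10^7 L.

V ≈ 1.45 × 10^7 L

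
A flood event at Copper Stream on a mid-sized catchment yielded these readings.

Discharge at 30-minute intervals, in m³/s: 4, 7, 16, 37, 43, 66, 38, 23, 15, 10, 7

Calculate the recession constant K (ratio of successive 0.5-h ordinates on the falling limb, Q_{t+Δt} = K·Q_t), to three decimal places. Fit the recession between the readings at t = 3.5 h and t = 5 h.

Using the recession-limb readings at t = 3.5 h and t = 5 h: Q falls from 23 to 7 m³/s over 3 intervals.
K = (Q₂/Q₁)^(1/3) = (7/23)^(1/3) = 0.673.

K ≈ 0.673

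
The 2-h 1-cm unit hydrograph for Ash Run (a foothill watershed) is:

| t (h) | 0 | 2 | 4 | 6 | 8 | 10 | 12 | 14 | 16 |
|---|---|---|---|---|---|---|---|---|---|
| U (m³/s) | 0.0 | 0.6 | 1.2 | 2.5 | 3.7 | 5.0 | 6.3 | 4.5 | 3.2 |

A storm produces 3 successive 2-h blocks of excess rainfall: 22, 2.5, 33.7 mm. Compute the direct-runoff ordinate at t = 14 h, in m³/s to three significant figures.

Q ≈ 28.3 m³/s

By discrete convolution, Q_j = Σ (P_i / 10 mm) · U_{j−i}.
At t = 14 h (j=7): Q = (22/10)·4.5 + (2.5/10)·6.3 + (33.7/10)·5.0 = 28.3 m³/s.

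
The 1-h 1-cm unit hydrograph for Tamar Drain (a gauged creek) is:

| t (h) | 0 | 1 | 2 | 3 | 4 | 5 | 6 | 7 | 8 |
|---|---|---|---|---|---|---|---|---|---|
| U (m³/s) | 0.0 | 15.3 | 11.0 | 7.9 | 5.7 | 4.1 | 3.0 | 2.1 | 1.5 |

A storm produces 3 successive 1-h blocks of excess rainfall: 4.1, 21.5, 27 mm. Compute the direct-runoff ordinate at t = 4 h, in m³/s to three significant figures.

Q ≈ 49.0 m³/s

By discrete convolution, Q_j = Σ (P_i / 10 mm) · U_{j−i}.
At t = 4 h (j=4): Q = (4.1/10)·5.7 + (21.5/10)·7.9 + (27/10)·11.0 = 49.0 m³/s.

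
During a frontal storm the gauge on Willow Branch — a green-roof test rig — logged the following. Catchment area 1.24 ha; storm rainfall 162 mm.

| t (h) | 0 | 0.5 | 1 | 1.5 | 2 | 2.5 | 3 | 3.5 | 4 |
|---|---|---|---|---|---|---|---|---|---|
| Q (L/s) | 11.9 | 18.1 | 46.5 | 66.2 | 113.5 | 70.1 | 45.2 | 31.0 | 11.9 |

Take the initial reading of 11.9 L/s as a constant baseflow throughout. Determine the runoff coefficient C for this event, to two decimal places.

ΣQ_DR = 307.3 L/s; V = ΣQ_DR·Δt = 5.531 × 10^5 L.
Runoff depth d = V / A = 44.61 mm.
C = d / P = 44.61 / 162 = 0.28.

C ≈ 0.28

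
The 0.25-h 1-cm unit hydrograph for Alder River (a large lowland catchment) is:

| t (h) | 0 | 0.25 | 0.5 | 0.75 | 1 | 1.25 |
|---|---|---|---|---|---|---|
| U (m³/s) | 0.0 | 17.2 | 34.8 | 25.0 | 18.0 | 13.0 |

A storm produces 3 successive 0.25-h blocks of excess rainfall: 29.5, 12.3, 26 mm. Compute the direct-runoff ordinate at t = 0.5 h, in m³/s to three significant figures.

By discrete convolution, Q_j = Σ (P_i / 10 mm) · U_{j−i}.
At t = 0.5 h (j=2): Q = (29.5/10)·34.8 + (12.3/10)·17.2 + (26/10)·0.0 = 124 m³/s.

Q ≈ 124 m³/s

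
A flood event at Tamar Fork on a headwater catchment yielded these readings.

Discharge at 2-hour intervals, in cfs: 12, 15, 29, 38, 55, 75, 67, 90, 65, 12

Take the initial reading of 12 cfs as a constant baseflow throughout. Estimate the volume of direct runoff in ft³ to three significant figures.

V ≈ 2.43 × 10^6 ft³

Direct-runoff ordinates (Q − Q_b): 0.0, 3.0, 17.0, 26.0, 43.0, 63.0, 55.0, 78.0, 53.0, 0.0 cfs.
ΣQ_DR = 338.0 cfs.
With Δt = 2 h = 7200 s, V = ΣQ_DR · Δt = 338.0 × 7200 = 2.43 × 10^6 ft³.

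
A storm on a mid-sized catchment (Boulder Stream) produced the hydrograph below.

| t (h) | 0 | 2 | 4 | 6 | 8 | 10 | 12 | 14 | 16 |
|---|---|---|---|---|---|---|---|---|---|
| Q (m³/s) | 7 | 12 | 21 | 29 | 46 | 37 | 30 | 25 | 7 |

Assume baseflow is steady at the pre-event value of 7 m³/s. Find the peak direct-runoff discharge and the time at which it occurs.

Subtracting baseflow gives direct-runoff ordinates: 0.0, 5.0, 14.0, 22.0, 39.0, 30.0, 23.0, 18.0, 0.0 m³/s.
The maximum is 39.0 m³/s, occurring at the reading for t = 8 h.

Q_p = 39.0 m³/s at t = 8 h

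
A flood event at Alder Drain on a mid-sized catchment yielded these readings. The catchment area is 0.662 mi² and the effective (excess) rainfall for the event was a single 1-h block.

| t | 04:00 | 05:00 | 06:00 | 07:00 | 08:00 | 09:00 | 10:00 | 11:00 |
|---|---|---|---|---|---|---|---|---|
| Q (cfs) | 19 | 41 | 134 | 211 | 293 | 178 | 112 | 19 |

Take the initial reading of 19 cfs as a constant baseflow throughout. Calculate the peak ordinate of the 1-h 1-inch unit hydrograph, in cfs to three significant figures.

Direct runoff: 0.0, 22.0, 115.0, 192.0, 274.0, 159.0, 93.0, 0.0 cfs; ΣQ_DR = 855.0 cfs, peak = 274.0 cfs.
Runoff depth d = ΣQ_DR·Δt / A = 855.0 × 3600 / (0.662 mi²) = 2.001 in.
The 1-inch UH is the DRH scaled by (1 in)/d, so U_p = 274.0 × 1/2.001 = 137 cfs.

U_p ≈ 137 cfs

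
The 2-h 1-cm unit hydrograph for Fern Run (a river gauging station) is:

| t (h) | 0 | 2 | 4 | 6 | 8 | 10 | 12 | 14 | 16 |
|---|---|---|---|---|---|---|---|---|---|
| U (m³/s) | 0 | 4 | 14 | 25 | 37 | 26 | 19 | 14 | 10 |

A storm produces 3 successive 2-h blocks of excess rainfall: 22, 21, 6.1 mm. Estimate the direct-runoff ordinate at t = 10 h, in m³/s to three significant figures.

Q ≈ 150 m³/s

By discrete convolution, Q_j = Σ (P_i / 10 mm) · U_{j−i}.
At t = 10 h (j=5): Q = (22/10)·26 + (21/10)·37 + (6.1/10)·25 = 150 m³/s.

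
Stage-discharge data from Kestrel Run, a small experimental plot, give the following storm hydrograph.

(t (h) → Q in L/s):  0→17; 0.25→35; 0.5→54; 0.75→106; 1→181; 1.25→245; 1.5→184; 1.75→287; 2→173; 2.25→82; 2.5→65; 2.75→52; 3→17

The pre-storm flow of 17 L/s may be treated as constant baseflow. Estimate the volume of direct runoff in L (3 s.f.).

Direct-runoff ordinates (Q − Q_b): 0.0, 18.0, 37.0, 89.0, 164.0, 228.0, 167.0, 270.0, 156.0, 65.0, 48.0, 35.0, 0.0 L/s.
ΣQ_DR = 1277 L/s.
With Δt = 0.25 h = 900 s, V = ΣQ_DR · Δt = 1277 × 900 = 1.15 × 10^6 L.

V ≈ 1.15 × 10^6 L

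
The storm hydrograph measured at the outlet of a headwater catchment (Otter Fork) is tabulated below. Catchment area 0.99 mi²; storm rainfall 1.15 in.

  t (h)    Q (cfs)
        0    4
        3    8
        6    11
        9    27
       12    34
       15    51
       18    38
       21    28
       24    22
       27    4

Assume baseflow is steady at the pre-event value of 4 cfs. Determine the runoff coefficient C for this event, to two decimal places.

ΣQ_DR = 187.0 cfs; V = ΣQ_DR·Δt = 2.020 × 10^6 ft³.
Runoff depth d = V / A = 0.8781 in.
C = d / P = 0.8781 / 1.15 = 0.76.

C ≈ 0.76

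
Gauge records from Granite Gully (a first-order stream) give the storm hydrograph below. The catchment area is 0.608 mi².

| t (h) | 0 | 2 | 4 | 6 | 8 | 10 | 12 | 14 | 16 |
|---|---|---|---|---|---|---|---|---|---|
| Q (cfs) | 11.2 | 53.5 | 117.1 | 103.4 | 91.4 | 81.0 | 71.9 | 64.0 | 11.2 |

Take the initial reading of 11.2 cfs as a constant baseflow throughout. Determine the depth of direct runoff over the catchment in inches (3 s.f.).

d ≈ 2.57 in

Direct runoff: 0.0, 42.3, 105.9, 92.2, 80.2, 69.8, 60.7, 52.8, 0.0 cfs; ΣQ_DR = 503.9 cfs.
V = ΣQ_DR · Δt = 503.9 × 7200 s = 3.628 × 10^6 ft³.
Over A = 0.608 mi², depth = V / A = 2.57 in.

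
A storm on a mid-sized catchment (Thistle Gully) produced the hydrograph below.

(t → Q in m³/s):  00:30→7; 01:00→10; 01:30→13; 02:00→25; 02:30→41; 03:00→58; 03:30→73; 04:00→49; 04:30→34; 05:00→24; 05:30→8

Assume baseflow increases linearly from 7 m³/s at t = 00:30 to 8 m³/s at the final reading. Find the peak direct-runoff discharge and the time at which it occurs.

Subtracting baseflow gives direct-runoff ordinates: 0.00, 2.90, 5.80, 17.70, 33.60, 50.50, 65.40, 41.30, 26.20, 16.10, 0.00 m³/s.
The maximum is 65.40 m³/s, occurring at the reading for t = 03:30.

Q_p = 65.40 m³/s at t = 03:30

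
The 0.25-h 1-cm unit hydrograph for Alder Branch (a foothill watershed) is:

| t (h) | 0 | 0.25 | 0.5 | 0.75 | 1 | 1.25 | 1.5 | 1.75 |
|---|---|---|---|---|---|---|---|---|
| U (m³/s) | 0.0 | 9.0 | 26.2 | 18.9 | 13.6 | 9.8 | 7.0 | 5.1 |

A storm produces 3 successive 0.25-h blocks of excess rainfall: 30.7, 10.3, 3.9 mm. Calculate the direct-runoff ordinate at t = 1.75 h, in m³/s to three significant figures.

By discrete convolution, Q_j = Σ (P_i / 10 mm) · U_{j−i}.
At t = 1.75 h (j=7): Q = (30.7/10)·5.1 + (10.3/10)·7.0 + (3.9/10)·9.8 = 26.7 m³/s.

Q ≈ 26.7 m³/s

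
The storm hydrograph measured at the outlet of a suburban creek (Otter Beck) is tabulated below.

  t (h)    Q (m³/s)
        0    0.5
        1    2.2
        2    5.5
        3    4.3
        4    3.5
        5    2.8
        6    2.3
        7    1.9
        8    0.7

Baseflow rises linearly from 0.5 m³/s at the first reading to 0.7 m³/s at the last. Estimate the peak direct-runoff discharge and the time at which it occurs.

Q_p = 4.95 m³/s at t = 2 h

Subtracting baseflow gives direct-runoff ordinates: 0.00, 1.68, 4.95, 3.73, 2.90, 2.17, 1.65, 1.23, 0.00 m³/s.
The maximum is 4.95 m³/s, occurring at the reading for t = 2 h.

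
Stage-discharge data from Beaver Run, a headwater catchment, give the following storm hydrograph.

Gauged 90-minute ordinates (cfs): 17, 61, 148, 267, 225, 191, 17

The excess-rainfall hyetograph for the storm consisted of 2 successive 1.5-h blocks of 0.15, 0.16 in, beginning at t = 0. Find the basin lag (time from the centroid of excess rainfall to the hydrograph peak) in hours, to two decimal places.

t_L ≈ 2.98 h

Centroid of excess rainfall: t_c = Σ P_i·t̄_i / ΣP_i = 1.5242 h (block centres at 0.75, 2.25 h).
Hydrograph peak occurs at t = 4.5 h, so basin lag t_L = 4.5 − 1.5242 = 2.98 h.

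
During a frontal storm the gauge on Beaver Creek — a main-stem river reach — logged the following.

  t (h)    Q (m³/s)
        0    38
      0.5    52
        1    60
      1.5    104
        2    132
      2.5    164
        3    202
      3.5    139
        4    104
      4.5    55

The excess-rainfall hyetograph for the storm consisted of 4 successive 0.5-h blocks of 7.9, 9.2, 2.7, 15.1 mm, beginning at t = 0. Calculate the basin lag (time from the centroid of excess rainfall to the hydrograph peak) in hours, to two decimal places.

Centroid of excess rainfall: t_c = Σ P_i·t̄_i / ΣP_i = 1.1082 h (block centres at 0.25, 0.75, 1.25, 1.75 h).
Hydrograph peak occurs at t = 3 h, so basin lag t_L = 3 − 1.1082 = 1.89 h.

t_L ≈ 1.89 h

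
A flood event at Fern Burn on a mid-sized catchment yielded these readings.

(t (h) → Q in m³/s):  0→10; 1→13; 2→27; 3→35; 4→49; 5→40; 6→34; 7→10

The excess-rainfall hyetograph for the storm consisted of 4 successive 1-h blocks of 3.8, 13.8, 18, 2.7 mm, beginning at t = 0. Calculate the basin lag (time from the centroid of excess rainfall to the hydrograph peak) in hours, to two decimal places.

Centroid of excess rainfall: t_c = Σ P_i·t̄_i / ΣP_i = 2.0117 h (block centres at 0.5, 1.5, 2.5, 3.5 h).
Hydrograph peak occurs at t = 4 h, so basin lag t_L = 4 − 2.0117 = 1.99 h.

t_L ≈ 1.99 h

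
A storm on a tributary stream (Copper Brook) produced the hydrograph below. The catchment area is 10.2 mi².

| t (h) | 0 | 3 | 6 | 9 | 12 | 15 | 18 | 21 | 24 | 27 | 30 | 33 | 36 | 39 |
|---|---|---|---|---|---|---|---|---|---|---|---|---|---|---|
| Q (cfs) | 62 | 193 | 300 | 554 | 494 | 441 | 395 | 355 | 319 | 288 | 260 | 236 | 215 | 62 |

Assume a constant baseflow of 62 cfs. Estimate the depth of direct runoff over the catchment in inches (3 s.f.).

Direct runoff: 0.0, 131.0, 238.0, 492.0, 432.0, 379.0, 333.0, 293.0, 257.0, 226.0, 198.0, 174.0, 153.0, 0.0 cfs; ΣQ_DR = 3306 cfs.
V = ΣQ_DR · Δt = 3306 × 10800 s = 3.570 × 10^7 ft³.
Over A = 10.2 mi², depth = V / A = 1.51 in.

d ≈ 1.51 in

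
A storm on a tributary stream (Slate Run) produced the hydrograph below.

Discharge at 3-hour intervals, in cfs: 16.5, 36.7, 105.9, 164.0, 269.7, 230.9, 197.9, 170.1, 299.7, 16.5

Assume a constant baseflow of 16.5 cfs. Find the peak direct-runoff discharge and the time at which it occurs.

Q_p = 283.2 cfs at t = 24 h

Subtracting baseflow gives direct-runoff ordinates: 0.0, 20.2, 89.4, 147.5, 253.2, 214.4, 181.4, 153.6, 283.2, 0.0 cfs.
The maximum is 283.2 cfs, occurring at the reading for t = 24 h.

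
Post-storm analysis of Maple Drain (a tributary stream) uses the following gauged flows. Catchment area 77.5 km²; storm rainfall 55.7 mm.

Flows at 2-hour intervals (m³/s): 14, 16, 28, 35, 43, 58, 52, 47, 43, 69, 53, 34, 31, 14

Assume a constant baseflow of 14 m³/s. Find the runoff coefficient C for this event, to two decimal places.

ΣQ_DR = 341.0 m³/s; V = ΣQ_DR·Δt = 2.455 × 10^6 m³.
Runoff depth d = V / A = 31.68 mm.
C = d / P = 31.68 / 55.7 = 0.57.

C ≈ 0.57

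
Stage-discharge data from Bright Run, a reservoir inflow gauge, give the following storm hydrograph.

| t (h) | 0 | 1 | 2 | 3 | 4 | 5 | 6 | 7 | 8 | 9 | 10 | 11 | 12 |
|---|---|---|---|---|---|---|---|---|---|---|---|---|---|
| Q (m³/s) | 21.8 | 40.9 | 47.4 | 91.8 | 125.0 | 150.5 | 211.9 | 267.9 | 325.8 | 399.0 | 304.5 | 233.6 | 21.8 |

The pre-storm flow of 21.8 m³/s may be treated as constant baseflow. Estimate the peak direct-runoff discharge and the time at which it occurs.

Subtracting baseflow gives direct-runoff ordinates: 0.0, 19.1, 25.6, 70.0, 103.2, 128.7, 190.1, 246.1, 304.0, 377.2, 282.7, 211.8, 0.0 m³/s.
The maximum is 377.2 m³/s, occurring at the reading for t = 9 h.

Q_p = 377.2 m³/s at t = 9 h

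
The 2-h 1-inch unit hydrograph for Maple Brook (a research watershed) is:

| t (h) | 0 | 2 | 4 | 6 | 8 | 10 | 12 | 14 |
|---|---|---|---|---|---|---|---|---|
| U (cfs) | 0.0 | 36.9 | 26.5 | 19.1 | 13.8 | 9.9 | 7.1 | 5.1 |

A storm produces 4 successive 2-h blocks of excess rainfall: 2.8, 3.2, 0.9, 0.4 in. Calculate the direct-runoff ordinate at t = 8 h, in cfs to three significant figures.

By discrete convolution, Q_j = Σ (P_i / 1 in) · U_{j−i}.
At t = 8 h (j=4): Q = (2.8/1)·13.8 + (3.2/1)·19.1 + (0.9/1)·26.5 + (0.4/1)·36.9 = 138 cfs.

Q ≈ 138 cfs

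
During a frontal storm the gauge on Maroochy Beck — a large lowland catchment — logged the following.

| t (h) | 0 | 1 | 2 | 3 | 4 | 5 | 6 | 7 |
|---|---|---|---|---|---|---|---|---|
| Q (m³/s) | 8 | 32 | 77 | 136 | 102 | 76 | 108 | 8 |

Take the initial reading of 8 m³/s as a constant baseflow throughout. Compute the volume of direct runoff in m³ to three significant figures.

V ≈ 1.74 × 10^6 m³

Direct-runoff ordinates (Q − Q_b): 0.0, 24.0, 69.0, 128.0, 94.0, 68.0, 100.0, 0.0 m³/s.
ΣQ_DR = 483.0 m³/s.
With Δt = 1 h = 3600 s, V = ΣQ_DR · Δt = 483.0 × 3600 = 1.74 × 10^6 m³.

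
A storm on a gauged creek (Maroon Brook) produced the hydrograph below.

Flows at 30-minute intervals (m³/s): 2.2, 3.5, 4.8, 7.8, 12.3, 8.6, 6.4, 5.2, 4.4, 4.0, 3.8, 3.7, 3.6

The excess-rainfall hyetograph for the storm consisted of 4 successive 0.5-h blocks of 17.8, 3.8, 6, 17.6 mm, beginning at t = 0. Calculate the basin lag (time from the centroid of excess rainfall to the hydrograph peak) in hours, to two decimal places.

Centroid of excess rainfall: t_c = Σ P_i·t̄_i / ΣP_i = 1.0088 h (block centres at 0.25, 0.75, 1.25, 1.75 h).
Hydrograph peak occurs at t = 2 h, so basin lag t_L = 2 − 1.0088 = 0.99 h.

t_L ≈ 0.99 h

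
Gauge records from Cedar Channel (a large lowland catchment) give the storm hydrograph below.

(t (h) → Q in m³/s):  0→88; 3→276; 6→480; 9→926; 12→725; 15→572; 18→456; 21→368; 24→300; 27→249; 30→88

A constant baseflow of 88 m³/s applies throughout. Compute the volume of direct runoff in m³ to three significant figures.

V ≈ 3.84 × 10^7 m³

Direct-runoff ordinates (Q − Q_b): 0.0, 188.0, 392.0, 838.0, 637.0, 484.0, 368.0, 280.0, 212.0, 161.0, 0.0 m³/s.
ΣQ_DR = 3560 m³/s.
With Δt = 3 h = 10800 s, V = ΣQ_DR · Δt = 3560 × 10800 = 3.84 × 10^7 m³.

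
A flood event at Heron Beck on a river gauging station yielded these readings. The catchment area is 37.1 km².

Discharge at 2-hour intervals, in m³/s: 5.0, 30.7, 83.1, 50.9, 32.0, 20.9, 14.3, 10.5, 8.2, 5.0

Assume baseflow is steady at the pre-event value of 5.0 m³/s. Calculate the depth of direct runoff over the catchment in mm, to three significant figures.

d ≈ 40.9 mm

Direct runoff: 0.0, 25.7, 78.1, 45.9, 27.0, 15.9, 9.3, 5.5, 3.2, 0.0 m³/s; ΣQ_DR = 210.6 m³/s.
V = ΣQ_DR · Δt = 210.6 × 7200 s = 1.516 × 10^6 m³.
Over A = 37.1 km², depth = V / A = 40.9 mm.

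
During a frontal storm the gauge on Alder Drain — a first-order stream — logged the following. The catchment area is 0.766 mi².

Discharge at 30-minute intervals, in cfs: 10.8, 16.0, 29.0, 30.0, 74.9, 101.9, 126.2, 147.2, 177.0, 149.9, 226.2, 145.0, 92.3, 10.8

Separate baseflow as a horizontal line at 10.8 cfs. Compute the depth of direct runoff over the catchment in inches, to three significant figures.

Direct runoff: 0.0, 5.2, 18.2, 19.2, 64.1, 91.1, 115.4, 136.4, 166.2, 139.1, 215.4, 134.2, 81.5, 0.0 cfs; ΣQ_DR = 1186 cfs.
V = ΣQ_DR · Δt = 1186 × 1800 s = 2.135 × 10^6 ft³.
Over A = 0.766 mi², depth = V / A = 1.20 in.

d ≈ 1.20 in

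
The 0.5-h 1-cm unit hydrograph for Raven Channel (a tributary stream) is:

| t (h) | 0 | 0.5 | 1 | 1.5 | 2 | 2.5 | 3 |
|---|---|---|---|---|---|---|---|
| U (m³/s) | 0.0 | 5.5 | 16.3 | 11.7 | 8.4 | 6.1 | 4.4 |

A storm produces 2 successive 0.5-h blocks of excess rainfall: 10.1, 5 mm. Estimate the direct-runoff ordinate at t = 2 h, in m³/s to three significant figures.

By discrete convolution, Q_j = Σ (P_i / 10 mm) · U_{j−i}.
At t = 2 h (j=4): Q = (10.1/10)·8.4 + (5/10)·11.7 = 14.3 m³/s.

Q ≈ 14.3 m³/s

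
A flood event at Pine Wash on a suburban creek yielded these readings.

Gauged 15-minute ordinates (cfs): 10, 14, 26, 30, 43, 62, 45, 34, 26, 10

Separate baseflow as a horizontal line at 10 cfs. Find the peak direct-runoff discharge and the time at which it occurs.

Subtracting baseflow gives direct-runoff ordinates: 0.0, 4.0, 16.0, 20.0, 33.0, 52.0, 35.0, 24.0, 16.0, 0.0 cfs.
The maximum is 52.0 cfs, occurring at the reading for t = 1.25 h.

Q_p = 52.0 cfs at t = 1.25 h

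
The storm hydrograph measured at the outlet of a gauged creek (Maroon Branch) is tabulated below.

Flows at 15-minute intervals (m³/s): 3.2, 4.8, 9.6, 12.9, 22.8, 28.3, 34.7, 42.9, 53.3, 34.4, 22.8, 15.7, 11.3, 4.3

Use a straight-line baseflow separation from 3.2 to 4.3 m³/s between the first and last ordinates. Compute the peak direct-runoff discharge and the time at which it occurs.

Q_p = 49.42 m³/s at t = 2 h

Subtracting baseflow gives direct-runoff ordinates: 0.00, 1.52, 6.23, 9.45, 19.26, 24.68, 30.99, 39.11, 49.42, 30.44, 18.75, 11.57, 7.08, 0.00 m³/s.
The maximum is 49.42 m³/s, occurring at the reading for t = 2 h.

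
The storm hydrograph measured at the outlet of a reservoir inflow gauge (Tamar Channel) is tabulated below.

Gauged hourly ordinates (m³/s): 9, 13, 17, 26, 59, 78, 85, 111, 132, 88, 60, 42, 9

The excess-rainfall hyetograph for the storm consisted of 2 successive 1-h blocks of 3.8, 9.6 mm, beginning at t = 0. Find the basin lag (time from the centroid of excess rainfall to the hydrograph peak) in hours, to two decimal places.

Centroid of excess rainfall: t_c = Σ P_i·t̄_i / ΣP_i = 1.2164 h (block centres at 0.5, 1.5 h).
Hydrograph peak occurs at t = 8 h, so basin lag t_L = 8 − 1.2164 = 6.78 h.

t_L ≈ 6.78 h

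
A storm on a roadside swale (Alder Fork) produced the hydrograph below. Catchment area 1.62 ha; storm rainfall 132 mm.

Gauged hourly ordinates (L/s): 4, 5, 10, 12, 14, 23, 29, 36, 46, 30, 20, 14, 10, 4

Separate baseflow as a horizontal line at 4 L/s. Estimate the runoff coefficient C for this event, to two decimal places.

ΣQ_DR = 201.0 L/s; V = ΣQ_DR·Δt = 7.236 × 10^5 L.
Runoff depth d = V / A = 44.67 mm.
C = d / P = 44.67 / 132 = 0.34.

C ≈ 0.34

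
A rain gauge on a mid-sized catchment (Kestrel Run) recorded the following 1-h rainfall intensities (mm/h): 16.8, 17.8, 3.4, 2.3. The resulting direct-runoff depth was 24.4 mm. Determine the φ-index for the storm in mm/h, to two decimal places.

φ ≈ 5.10 mm/h

Only the 2 blocks with intensity above φ contribute runoff: 16.8, 17.8 mm/h.
Σ(I−φ)·Δt = d  ⇒  (16.8+17.8 − 2φ)·1 = 24.4
φ = (34.60 − 24.4/1) / 2 = 5.10 mm/h.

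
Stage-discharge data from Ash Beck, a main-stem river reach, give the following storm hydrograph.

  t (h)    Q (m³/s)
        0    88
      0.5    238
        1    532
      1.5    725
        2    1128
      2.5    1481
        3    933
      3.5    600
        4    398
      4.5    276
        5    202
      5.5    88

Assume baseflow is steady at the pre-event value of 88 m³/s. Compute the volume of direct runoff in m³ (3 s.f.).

Direct-runoff ordinates (Q − Q_b): 0.0, 150.0, 444.0, 637.0, 1040.0, 1393.0, 845.0, 512.0, 310.0, 188.0, 114.0, 0.0 m³/s.
ΣQ_DR = 5633 m³/s.
With Δt = 0.5 h = 1800 s, V = ΣQ_DR · Δt = 5633 × 1800 = 1.01 × 10^7 m³.

V ≈ 1.01 × 10^7 m³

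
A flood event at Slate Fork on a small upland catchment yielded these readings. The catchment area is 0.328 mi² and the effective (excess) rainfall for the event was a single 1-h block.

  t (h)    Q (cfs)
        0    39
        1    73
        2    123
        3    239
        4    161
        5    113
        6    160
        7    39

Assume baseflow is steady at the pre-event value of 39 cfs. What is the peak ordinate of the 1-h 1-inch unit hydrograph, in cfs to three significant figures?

Direct runoff: 0.0, 34.0, 84.0, 200.0, 122.0, 74.0, 121.0, 0.0 cfs; ΣQ_DR = 635.0 cfs, peak = 200.0 cfs.
Runoff depth d = ΣQ_DR·Δt / A = 635.0 × 3600 / (0.328 mi²) = 3.000 in.
The 1-inch UH is the DRH scaled by (1 in)/d, so U_p = 200.0 × 1/3.000 = 66.7 cfs.

U_p ≈ 66.7 cfs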